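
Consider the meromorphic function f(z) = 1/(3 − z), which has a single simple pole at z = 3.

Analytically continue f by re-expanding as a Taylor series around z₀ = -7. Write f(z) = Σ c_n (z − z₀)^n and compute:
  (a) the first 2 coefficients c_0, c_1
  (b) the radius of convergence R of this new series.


Let w = z − z₀, so z = z₀ + w.
Then 3 − z = 3 − (z₀ + w) = (3 − z₀) − w = 10 − w.
f(z) = 1/(10 − w) = (1/(10)) · 1/(1 − w/(10)) = Σ_{n≥0} w^n / (10)^(n+1).
So c_n = 1/(10)^(n+1):
  c_0 = 1/(10)^1 = 1/10.
  c_1 = 1/(10)^2 = 1/100.
The series is valid for |w/d| < 1, i.e. |z − z₀| < |d|.
Radius of convergence: R = |3 − z₀| = |10| = 10 (distance from z₀ to the singularity z = 3).

c_0 = 1/10, c_1 = 1/100; R = 10.


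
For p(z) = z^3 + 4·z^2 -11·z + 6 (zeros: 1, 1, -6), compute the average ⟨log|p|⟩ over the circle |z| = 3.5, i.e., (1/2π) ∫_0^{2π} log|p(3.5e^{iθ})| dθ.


Zeros: -6, 1, 1; r = 3.5.
Inside |z| < r: 1, 1. Outside (|z| ≥ r): -6.
p(0) = 6, so log|p(0)| = log(6) = 1.7918.
Apply Jensen: I(r) = log|p(0)| + Σ_k log(r/|z_k|), summed over zeros inside |z| < r.
  log(r/|z_k|) for z_k = 1: log(3.5/1) = 1.2528
  log(r/|z_k|) for z_k = 1: log(3.5/1) = 1.2528
  Outside zeros (-6) contribute nothing to the Jensen sum.
Sum over inside zeros: 2.5055.
I(r) = log|p(0)| + (inside sum) = 1.7918 + 2.5055 = 4.2973.
Note: since some zeros are outside |z| ≤ r, the simplified n·log(r) form does NOT apply — only the inside zeros contribute.

I(r) ≈ 4.2973.


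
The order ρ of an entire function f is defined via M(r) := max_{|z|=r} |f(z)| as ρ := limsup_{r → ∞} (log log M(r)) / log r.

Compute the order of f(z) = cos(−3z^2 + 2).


Write cos(w) = (e^{iw} ± e^{−iw})/(2 or 2i), so |cos(w)| ≤ e^{|w|}. With w = −3z^2 + 2, |w| ≤ 3r^2 + 2 on |z|=r, giving M(r) ≤ e^{3r^2 + 2} and ρ ≤ 2. For the lower bound, choose z on |z|=r with -3z^2 purely imaginary of modulus 3r^2; then |cos(−3z^2 + 2)| grows like e^{3r^2}/2, so ρ ≥ 2. Hence ρ = 2.
Therefore ρ = 2.

Order ρ = 2.


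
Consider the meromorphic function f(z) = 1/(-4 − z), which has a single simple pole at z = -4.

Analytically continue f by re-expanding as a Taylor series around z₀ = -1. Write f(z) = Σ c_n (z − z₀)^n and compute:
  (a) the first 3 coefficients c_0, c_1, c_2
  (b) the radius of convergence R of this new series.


Let w = z − z₀, so z = z₀ + w.
Then -4 − z = -4 − (z₀ + w) = (-4 − z₀) − w = -3 − w.
f(z) = 1/(-3 − w) = (1/(-3)) · 1/(1 − w/(-3)) = Σ_{n≥0} w^n / (-3)^(n+1).
So c_n = 1/(-3)^(n+1):
  c_0 = 1/(-3)^1 = -1/3.
  c_1 = 1/(-3)^2 = 1/9.
  c_2 = 1/(-3)^3 = -1/27.
The series is valid for |w/d| < 1, i.e. |z − z₀| < |d|.
Radius of convergence: R = |-4 − z₀| = |-3| = 3 (distance from z₀ to the singularity z = -4).

c_0 = -1/3, c_1 = 1/9, c_2 = -1/27; R = 3.


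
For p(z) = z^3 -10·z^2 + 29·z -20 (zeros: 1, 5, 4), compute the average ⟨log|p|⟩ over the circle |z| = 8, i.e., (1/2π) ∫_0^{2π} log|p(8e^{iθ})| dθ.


Zeros: 1, 4, 5; r = 8.
Inside |z| < r: 1, 4, 5. Outside (|z| ≥ r): ∅.
p(0) = -20, so log|p(0)| = log(20) = 2.9957.
Apply Jensen: I(r) = log|p(0)| + Σ_k log(r/|z_k|), summed over zeros inside |z| < r.
  log(r/|z_k|) for z_k = 1: log(8/1) = 2.0794
  log(r/|z_k|) for z_k = 5: log(8/5) = 0.4700
  log(r/|z_k|) for z_k = 4: log(8/4) = 0.6931
Sum over inside zeros: 3.2426.
I(r) = log|p(0)| + (inside sum) = 2.9957 + 3.2426 = 6.2383.
Closed form (all zeros inside, monic): I(r) = n·log(r) = 3·log(8) = 6.2383. ✓

I(r) ≈ 6.2383.


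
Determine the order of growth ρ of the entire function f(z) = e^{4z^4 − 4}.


|e^{4z^4 − 4}| = e^{Re(4·z^4) + -4} ≤ e^{4|z|^4 + -4} = e^{4r^4 + -4} on |z| = r, so ρ ≤ 4. Choosing z on |z|=r so that 4·z^4 is real positive (always possible by picking arg z appropriately) gives |f(z)| = e^{4r^4 + -4}, matching the bound. The additive constant -4 does not affect log log M(r) ~ 4·log r. Hence ρ = 4.
Therefore ρ = 4.

Order ρ = 4.


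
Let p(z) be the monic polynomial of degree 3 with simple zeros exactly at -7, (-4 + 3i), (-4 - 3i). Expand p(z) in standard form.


The polynomial is p(z) = ∏_{α ∈ S} (z − α), where S = {-7, (-4 + 3i), (-4 - 3i)}.
Expanding the product yields: p(z) = z^3 + 15·z^2 + 81·z + 175.
Note conjugate pairs combine to real quadratics: (z − (-4+3i))(z − (-4−3i)) = z² + 8z + 25.
The resulting polynomial has degree 3 and real coefficients as required.

p(z) = z^3 + 15·z^2 + 81·z + 175.


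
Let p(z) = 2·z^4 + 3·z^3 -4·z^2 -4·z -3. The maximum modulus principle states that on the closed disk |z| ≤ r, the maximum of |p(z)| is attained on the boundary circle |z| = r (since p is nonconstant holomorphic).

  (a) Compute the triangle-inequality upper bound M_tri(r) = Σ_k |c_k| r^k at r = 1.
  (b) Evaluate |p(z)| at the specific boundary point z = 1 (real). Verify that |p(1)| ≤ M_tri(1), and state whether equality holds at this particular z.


Coefficients: c_0 = -3, c_1 = -4, c_2 = -4, c_3 = 3, c_4 = 2. Radius r = 1.
Part (a). Triangle bound: M_tri(r) = Σ_k |c_k| r^k
  = |-3|·1^0 + |-4|·1^1 + |-4|·1^2 + |3|·1^3 + |2|·1^4
  = 3 + 4 + 4 + 3 + 2 = 16.
This bounds M(r) := max_{|z|=r} |p(z)| from above; equality holds iff all terms c_k z^k can be made to align in phase at a single z on |z|=r.
Part (b). At z = 1 (real, on the circle |z| = r):
  p(1) = (-3)·1^0 + (-4)·1^1 + (-4)·1^2 + (3)·1^3 + (2)·1^4 = -6.
  |p(1)| = 6.
Check: |p(1)| = 6 ≤ 16 = M_tri(1). ✓ Equality does not hold at z = 1 (the coefficients have mixed signs, so the terms do not all align in phase there).

M_tri(1) = 16; |p(1)| = 6; equality at z=1: no.


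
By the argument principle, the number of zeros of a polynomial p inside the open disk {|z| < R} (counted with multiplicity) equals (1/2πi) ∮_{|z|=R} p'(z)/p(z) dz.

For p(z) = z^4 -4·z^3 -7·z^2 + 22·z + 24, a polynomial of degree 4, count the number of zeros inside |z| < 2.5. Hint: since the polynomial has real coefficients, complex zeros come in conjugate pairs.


The zeros of p are: -2, -1, 4, 3.
Their magnitudes are: 2, 1, 4, 3.
Zeros with |z| < R = 2.5: -2, -1.
Count = 2.
By the argument principle, (1/2πi) ∮_{|z|=R} p'(z)/p(z) dz equals exactly this count.

Number of zeros inside |z| < 2.5: 2.


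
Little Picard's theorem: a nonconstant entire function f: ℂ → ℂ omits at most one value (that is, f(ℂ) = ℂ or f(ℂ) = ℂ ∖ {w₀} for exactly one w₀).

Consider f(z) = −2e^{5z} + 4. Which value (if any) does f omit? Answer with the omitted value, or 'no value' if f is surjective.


Little Picard bounds the complement of f(ℂ) to at most one point.
e^{5z} is never zero on ℂ, so -2·e^{5z} takes every value in ℂ ∖ {0}. Adding 4 shifts the range to ℂ ∖ {4}. Thus f omits exactly the value 4.

Omitted value: 4.


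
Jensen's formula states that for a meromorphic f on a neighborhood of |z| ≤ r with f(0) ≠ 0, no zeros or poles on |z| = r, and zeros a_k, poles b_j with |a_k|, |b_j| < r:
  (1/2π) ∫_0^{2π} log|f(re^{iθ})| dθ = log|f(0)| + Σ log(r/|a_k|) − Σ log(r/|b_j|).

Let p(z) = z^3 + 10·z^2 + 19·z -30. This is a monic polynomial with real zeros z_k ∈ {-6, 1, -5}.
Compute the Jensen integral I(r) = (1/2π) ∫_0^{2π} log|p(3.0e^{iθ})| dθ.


Zeros: -6, -5, 1; r = 3.0.
Inside |z| < r: 1. Outside (|z| ≥ r): -6, -5.
p(0) = -30, so log|p(0)| = log(30) = 3.4012.
Apply Jensen: I(r) = log|p(0)| + Σ_k log(r/|z_k|), summed over zeros inside |z| < r.
  log(r/|z_k|) for z_k = 1: log(3.0/1) = 1.0986
  Outside zeros (-6, -5) contribute nothing to the Jensen sum.
Sum over inside zeros: 1.0986.
I(r) = log|p(0)| + (inside sum) = 3.4012 + 1.0986 = 4.4998.
Note: since some zeros are outside |z| ≤ r, the simplified n·log(r) form does NOT apply — only the inside zeros contribute.

I(r) ≈ 4.4998.


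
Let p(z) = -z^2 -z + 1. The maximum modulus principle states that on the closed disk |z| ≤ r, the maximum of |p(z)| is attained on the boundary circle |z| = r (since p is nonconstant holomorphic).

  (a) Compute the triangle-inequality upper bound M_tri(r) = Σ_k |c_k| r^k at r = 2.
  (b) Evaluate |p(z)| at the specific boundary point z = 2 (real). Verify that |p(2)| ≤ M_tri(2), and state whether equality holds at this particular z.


Coefficients: c_0 = 1, c_1 = -1, c_2 = -1. Radius r = 2.
Part (a). Triangle bound: M_tri(r) = Σ_k |c_k| r^k
  = |1|·2^0 + |-1|·2^1 + |-1|·2^2
  = 1 + 2 + 4 = 7.
This bounds M(r) := max_{|z|=r} |p(z)| from above; equality holds iff all terms c_k z^k can be made to align in phase at a single z on |z|=r.
Part (b). At z = 2 (real, on the circle |z| = r):
  p(2) = (1)·2^0 + (-1)·2^1 + (-1)·2^2 = -5.
  |p(2)| = 5.
Check: |p(2)| = 5 ≤ 7 = M_tri(2). ✓ Equality does not hold at z = 2 (the coefficients have mixed signs, so the terms do not all align in phase there).

M_tri(2) = 7; |p(2)| = 5; equality at z=2: no.


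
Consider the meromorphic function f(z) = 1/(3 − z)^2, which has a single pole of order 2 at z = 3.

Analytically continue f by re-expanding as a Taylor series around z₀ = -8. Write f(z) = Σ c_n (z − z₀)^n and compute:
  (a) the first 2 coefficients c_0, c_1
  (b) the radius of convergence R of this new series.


Let w = z − z₀, so z = z₀ + w.
Then 3 − z = 3 − (z₀ + w) = (3 − z₀) − w = 11 − w.
f(z) = 1/(11 − w)^2 = (1/(11)^2) · (1 − w/(11))^{−2}.
By the binomial series (1−u)^{−2} = Σ_{n≥0} C(n+1, 1) u^n for |u|<1, with u = w/(11):
  c_n = C(n+1, 1) / (11)^(n+2).
  c_0 = 1/(11)^2 = 1/121.
  c_1 = 2/(11)^3 = 2/1331.
The series is valid for |w/d| < 1, i.e. |z − z₀| < |d|.
Radius of convergence: R = |3 − z₀| = |11| = 11 (distance from z₀ to the singularity z = 3).

c_0 = 1/121, c_1 = 2/1331; R = 11.


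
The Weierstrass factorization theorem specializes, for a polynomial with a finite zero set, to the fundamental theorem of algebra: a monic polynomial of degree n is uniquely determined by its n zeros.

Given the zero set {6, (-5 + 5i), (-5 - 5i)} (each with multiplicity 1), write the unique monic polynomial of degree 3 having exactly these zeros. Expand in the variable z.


The polynomial is p(z) = ∏_{α ∈ S} (z − α), where S = {6, (-5 + 5i), (-5 - 5i)}.
Expanding the product yields: p(z) = z^3 + 4·z^2 -10·z -300.
Note conjugate pairs combine to real quadratics: (z − (-5+5i))(z − (-5−5i)) = z² + 10z + 50.
The resulting polynomial has degree 3 and real coefficients as required.

p(z) = z^3 + 4·z^2 -10·z -300.


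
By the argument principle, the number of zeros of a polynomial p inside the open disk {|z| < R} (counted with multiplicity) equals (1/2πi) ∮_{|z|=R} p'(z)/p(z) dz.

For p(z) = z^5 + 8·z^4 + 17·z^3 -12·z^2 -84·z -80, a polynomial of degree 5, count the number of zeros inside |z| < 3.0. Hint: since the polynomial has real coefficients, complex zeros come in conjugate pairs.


The zeros of p are: (-2 + 1i), (-2 - 1i), -2, 2, -4.
Their magnitudes are: 2.236, 2.236, 2, 2, 4.
Zeros with |z| < R = 3.0: (-2 + 1i), (-2 - 1i), -2, 2.
Count = 4.
By the argument principle, (1/2πi) ∮_{|z|=R} p'(z)/p(z) dz equals exactly this count.

Number of zeros inside |z| < 3.0: 4.


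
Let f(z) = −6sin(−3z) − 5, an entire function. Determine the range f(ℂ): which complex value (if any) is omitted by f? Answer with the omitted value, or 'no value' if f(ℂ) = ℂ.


Little Picard bounds the complement of f(ℂ) to at most one point.
sin is entire and surjective onto ℂ: for every w ∈ ℂ, sin(ζ) = w has a solution ζ ∈ ℂ (e.g., via the complex inverse arcsin). With ζ = −3z this gives z = ζ/(-3). Then -6·sin(−3z) takes every value in -6·ℂ = ℂ, and adding -5 is a bijection of ℂ. So f is surjective and omits no value. (Note: only on the real line is sin bounded by [−1, 1].)

Omitted value: no value.


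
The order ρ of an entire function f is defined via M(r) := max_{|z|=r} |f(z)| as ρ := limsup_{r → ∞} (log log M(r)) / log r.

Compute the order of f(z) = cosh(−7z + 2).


cosh(w) is a linear combination of e^{iw} and e^{−iw} (or e^w, e^{−w} in the hyperbolic case), so |cosh(w)| ≤ e^{|w|}. With w = −7z + 2, |w| ≤ 7|z| + 2 = 7r + 2 on |z| = r, giving M(r) ≤ e^{7r + 2}, so ρ ≤ 1. On a suitable ray (z = it for sin/cos; z = t for sinh/cosh, t real → ∞), |cosh(−7z + 2)| grows like e^{7|t|}/2, so ρ ≥ 1. Hence ρ = 1.
Therefore ρ = 1.

Order ρ = 1.


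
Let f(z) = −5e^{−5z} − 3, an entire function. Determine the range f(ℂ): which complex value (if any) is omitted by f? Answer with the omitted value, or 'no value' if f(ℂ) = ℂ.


Little Picard bounds the complement of f(ℂ) to at most one point.
e^{−5z} is never zero on ℂ, so -5·e^{−5z} takes every value in ℂ ∖ {0}. Adding -3 shifts the range to ℂ ∖ {-3}. Thus f omits exactly the value -3.

Omitted value: -3.


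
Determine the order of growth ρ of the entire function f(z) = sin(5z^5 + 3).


Write sin(w) = (e^{iw} ± e^{−iw})/(2 or 2i), so |sin(w)| ≤ e^{|w|}. With w = 5z^5 + 3, |w| ≤ 5r^5 + 3 on |z|=r, giving M(r) ≤ e^{5r^5 + 3} and ρ ≤ 5. For the lower bound, choose z on |z|=r with 5z^5 purely imaginary of modulus 5r^5; then |sin(5z^5 + 3)| grows like e^{5r^5}/2, so ρ ≥ 5. Hence ρ = 5.
Therefore ρ = 5.

Order ρ = 5.


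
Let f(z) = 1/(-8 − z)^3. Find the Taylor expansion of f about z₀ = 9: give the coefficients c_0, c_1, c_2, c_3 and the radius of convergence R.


Let w = z − z₀, so z = z₀ + w.
Then -8 − z = -8 − (z₀ + w) = (-8 − z₀) − w = -17 − w.
f(z) = 1/(-17 − w)^3 = (1/(-17)^3) · (1 − w/(-17))^{−3}.
By the binomial series (1−u)^{−3} = Σ_{n≥0} C(n+2, 2) u^n for |u|<1, with u = w/(-17):
  c_n = C(n+2, 2) / (-17)^(n+3).
  c_0 = 1/(-17)^3 = -1/4913.
  c_1 = 3/(-17)^4 = 3/83521.
  c_2 = 6/(-17)^5 = -6/1419857.
  c_3 = 10/(-17)^6 = 10/24137569.
The series is valid for |w/d| < 1, i.e. |z − z₀| < |d|.
Radius of convergence: R = |-8 − z₀| = |-17| = 17 (distance from z₀ to the singularity z = -8).

c_0 = -1/4913, c_1 = 3/83521, c_2 = -6/1419857, c_3 = 10/24137569; R = 17.


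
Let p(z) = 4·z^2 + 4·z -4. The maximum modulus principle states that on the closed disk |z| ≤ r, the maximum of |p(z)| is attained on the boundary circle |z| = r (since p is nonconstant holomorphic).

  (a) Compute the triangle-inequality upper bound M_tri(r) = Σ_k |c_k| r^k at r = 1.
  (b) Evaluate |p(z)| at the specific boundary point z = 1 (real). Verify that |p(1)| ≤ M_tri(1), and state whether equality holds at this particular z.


Coefficients: c_0 = -4, c_1 = 4, c_2 = 4. Radius r = 1.
Part (a). Triangle bound: M_tri(r) = Σ_k |c_k| r^k
  = |-4|·1^0 + |4|·1^1 + |4|·1^2
  = 4 + 4 + 4 = 12.
This bounds M(r) := max_{|z|=r} |p(z)| from above; equality holds iff all terms c_k z^k can be made to align in phase at a single z on |z|=r.
Part (b). At z = 1 (real, on the circle |z| = r):
  p(1) = (-4)·1^0 + (4)·1^1 + (4)·1^2 = 4.
  |p(1)| = 4.
Check: |p(1)| = 4 ≤ 12 = M_tri(1). ✓ Equality does not hold at z = 1 (the coefficients have mixed signs, so the terms do not all align in phase there).

M_tri(1) = 12; |p(1)| = 4; equality at z=1: no.


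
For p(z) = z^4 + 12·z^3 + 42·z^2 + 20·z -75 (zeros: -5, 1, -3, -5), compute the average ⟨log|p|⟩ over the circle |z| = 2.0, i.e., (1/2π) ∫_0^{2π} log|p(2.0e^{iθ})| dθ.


Zeros: -5, -5, -3, 1; r = 2.0.
Inside |z| < r: 1. Outside (|z| ≥ r): -5, -5, -3.
p(0) = -75, so log|p(0)| = log(75) = 4.3175.
Apply Jensen: I(r) = log|p(0)| + Σ_k log(r/|z_k|), summed over zeros inside |z| < r.
  log(r/|z_k|) for z_k = 1: log(2.0/1) = 0.6931
  Outside zeros (-5, -5, -3) contribute nothing to the Jensen sum.
Sum over inside zeros: 0.6931.
I(r) = log|p(0)| + (inside sum) = 4.3175 + 0.6931 = 5.0106.
Note: since some zeros are outside |z| ≤ r, the simplified n·log(r) form does NOT apply — only the inside zeros contribute.

I(r) ≈ 5.0106.


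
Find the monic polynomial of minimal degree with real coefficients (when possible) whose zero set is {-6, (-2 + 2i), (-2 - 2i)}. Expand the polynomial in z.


The polynomial is p(z) = ∏_{α ∈ S} (z − α), where S = {-6, (-2 + 2i), (-2 - 2i)}.
Expanding the product yields: p(z) = z^3 + 10·z^2 + 32·z + 48.
Note conjugate pairs combine to real quadratics: (z − (-2+2i))(z − (-2−2i)) = z² + 4z + 8.
The resulting polynomial has degree 3 and real coefficients as required.

p(z) = z^3 + 10·z^2 + 32·z + 48.


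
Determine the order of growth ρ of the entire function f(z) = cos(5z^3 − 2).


Write cos(w) = (e^{iw} ± e^{−iw})/(2 or 2i), so |cos(w)| ≤ e^{|w|}. With w = 5z^3 − 2, |w| ≤ 5r^3 + 2 on |z|=r, giving M(r) ≤ e^{5r^3 + 2} and ρ ≤ 3. For the lower bound, choose z on |z|=r with 5z^3 purely imaginary of modulus 5r^3; then |cos(5z^3 − 2)| grows like e^{5r^3}/2, so ρ ≥ 3. Hence ρ = 3.
Therefore ρ = 3.

Order ρ = 3.


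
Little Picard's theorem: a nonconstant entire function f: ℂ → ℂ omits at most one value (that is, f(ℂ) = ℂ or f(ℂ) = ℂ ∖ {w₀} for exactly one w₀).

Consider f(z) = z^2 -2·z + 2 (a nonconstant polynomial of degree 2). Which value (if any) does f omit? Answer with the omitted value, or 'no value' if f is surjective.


Little Picard bounds the complement of f(ℂ) to at most one point.
For every w ∈ ℂ, the equation p(z) − w = 0 is a nonconstant polynomial in z and hence has at least one root by the fundamental theorem of algebra. So p is surjective onto ℂ, omitting no value.

Omitted value: no value.


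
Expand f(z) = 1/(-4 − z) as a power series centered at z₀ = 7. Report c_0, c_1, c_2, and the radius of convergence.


Let w = z − z₀, so z = z₀ + w.
Then -4 − z = -4 − (z₀ + w) = (-4 − z₀) − w = -11 − w.
f(z) = 1/(-11 − w) = (1/(-11)) · 1/(1 − w/(-11)) = Σ_{n≥0} w^n / (-11)^(n+1).
So c_n = 1/(-11)^(n+1):
  c_0 = 1/(-11)^1 = -1/11.
  c_1 = 1/(-11)^2 = 1/121.
  c_2 = 1/(-11)^3 = -1/1331.
The series is valid for |w/d| < 1, i.e. |z − z₀| < |d|.
Radius of convergence: R = |-4 − z₀| = |-11| = 11 (distance from z₀ to the singularity z = -4).

c_0 = -1/11, c_1 = 1/121, c_2 = -1/1331; R = 11.


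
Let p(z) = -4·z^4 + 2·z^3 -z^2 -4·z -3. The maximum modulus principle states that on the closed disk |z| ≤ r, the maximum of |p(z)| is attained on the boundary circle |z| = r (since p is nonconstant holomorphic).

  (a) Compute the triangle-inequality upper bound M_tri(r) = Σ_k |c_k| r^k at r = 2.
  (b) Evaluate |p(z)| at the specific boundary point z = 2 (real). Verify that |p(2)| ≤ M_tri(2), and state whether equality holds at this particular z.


Coefficients: c_0 = -3, c_1 = -4, c_2 = -1, c_3 = 2, c_4 = -4. Radius r = 2.
Part (a). Triangle bound: M_tri(r) = Σ_k |c_k| r^k
  = |-3|·2^0 + |-4|·2^1 + |-1|·2^2 + |2|·2^3 + |-4|·2^4
  = 3 + 8 + 4 + 16 + 64 = 95.
This bounds M(r) := max_{|z|=r} |p(z)| from above; equality holds iff all terms c_k z^k can be made to align in phase at a single z on |z|=r.
Part (b). At z = 2 (real, on the circle |z| = r):
  p(2) = (-3)·2^0 + (-4)·2^1 + (-1)·2^2 + (2)·2^3 + (-4)·2^4 = -63.
  |p(2)| = 63.
Check: |p(2)| = 63 ≤ 95 = M_tri(2). ✓ Equality does not hold at z = 2 (the coefficients have mixed signs, so the terms do not all align in phase there).

M_tri(2) = 95; |p(2)| = 63; equality at z=2: no.


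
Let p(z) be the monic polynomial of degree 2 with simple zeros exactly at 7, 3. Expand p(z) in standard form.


The polynomial is p(z) = ∏_{α ∈ S} (z − α), where S = {7, 3}.
Expanding the product yields: p(z) = z^2 -10·z + 21.
The resulting polynomial has degree 2 and real coefficients as required.

p(z) = z^2 -10·z + 21.


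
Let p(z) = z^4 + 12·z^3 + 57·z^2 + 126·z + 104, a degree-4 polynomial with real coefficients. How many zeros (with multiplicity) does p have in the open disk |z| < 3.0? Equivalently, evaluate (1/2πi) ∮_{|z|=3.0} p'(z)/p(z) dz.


The zeros of p are: -2, (-3 + 2i), (-3 - 2i), -4.
Their magnitudes are: 2, 3.606, 3.606, 4.
Zeros with |z| < R = 3.0: -2.
Count = 1.
By the argument principle, (1/2πi) ∮_{|z|=R} p'(z)/p(z) dz equals exactly this count.

Number of zeros inside |z| < 3.0: 1.


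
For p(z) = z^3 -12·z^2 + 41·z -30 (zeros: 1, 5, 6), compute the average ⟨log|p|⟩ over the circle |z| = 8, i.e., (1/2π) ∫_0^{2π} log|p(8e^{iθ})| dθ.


Zeros: 1, 5, 6; r = 8.
Inside |z| < r: 1, 5, 6. Outside (|z| ≥ r): ∅.
p(0) = -30, so log|p(0)| = log(30) = 3.4012.
Apply Jensen: I(r) = log|p(0)| + Σ_k log(r/|z_k|), summed over zeros inside |z| < r.
  log(r/|z_k|) for z_k = 1: log(8/1) = 2.0794
  log(r/|z_k|) for z_k = 5: log(8/5) = 0.4700
  log(r/|z_k|) for z_k = 6: log(8/6) = 0.2877
Sum over inside zeros: 2.8371.
I(r) = log|p(0)| + (inside sum) = 3.4012 + 2.8371 = 6.2383.
Closed form (all zeros inside, monic): I(r) = n·log(r) = 3·log(8) = 6.2383. ✓

I(r) ≈ 6.2383.


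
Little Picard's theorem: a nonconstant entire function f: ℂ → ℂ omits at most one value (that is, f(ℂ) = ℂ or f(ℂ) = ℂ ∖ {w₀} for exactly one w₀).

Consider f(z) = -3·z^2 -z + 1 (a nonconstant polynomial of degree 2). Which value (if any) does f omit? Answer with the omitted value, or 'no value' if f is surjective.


Little Picard bounds the complement of f(ℂ) to at most one point.
For every w ∈ ℂ, the equation p(z) − w = 0 is a nonconstant polynomial in z and hence has at least one root by the fundamental theorem of algebra. So p is surjective onto ℂ, omitting no value.

Omitted value: no value.


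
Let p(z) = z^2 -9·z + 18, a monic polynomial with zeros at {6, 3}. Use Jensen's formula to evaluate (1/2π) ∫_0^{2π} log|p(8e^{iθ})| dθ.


Zeros: 3, 6; r = 8.
Inside |z| < r: 3, 6. Outside (|z| ≥ r): ∅.
p(0) = 18, so log|p(0)| = log(18) = 2.8904.
Apply Jensen: I(r) = log|p(0)| + Σ_k log(r/|z_k|), summed over zeros inside |z| < r.
  log(r/|z_k|) for z_k = 6: log(8/6) = 0.2877
  log(r/|z_k|) for z_k = 3: log(8/3) = 0.9808
Sum over inside zeros: 1.2685.
I(r) = log|p(0)| + (inside sum) = 2.8904 + 1.2685 = 4.1589.
Closed form (all zeros inside, monic): I(r) = n·log(r) = 2·log(8) = 4.1589. ✓

I(r) ≈ 4.1589.


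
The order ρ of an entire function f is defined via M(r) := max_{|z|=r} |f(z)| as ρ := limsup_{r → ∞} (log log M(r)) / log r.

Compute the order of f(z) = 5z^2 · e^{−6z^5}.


M(r) = max_{|z|=r} |5|·|z|^2·|e^{−6z^5}| = 5·r^2 · e^{6r^5} (the factors attain their maxima compatibly on |z|=r). Then log M(r) = log 5 + 2·log r + 6r^5, dominated by the last term, so log log M(r) ~ 5·log r. The polynomial factor 5z^2 contributes only a log r term and does not affect the order. ρ = 5.
Therefore ρ = 5.

Order ρ = 5.


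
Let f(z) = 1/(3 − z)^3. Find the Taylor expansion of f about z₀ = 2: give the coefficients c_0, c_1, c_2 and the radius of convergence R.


Let w = z − z₀, so z = z₀ + w.
Then 3 − z = 3 − (z₀ + w) = (3 − z₀) − w = 1 − w.
f(z) = 1/(1 − w)^3 = (1/(1)^3) · (1 − w/(1))^{−3}.
By the binomial series (1−u)^{−3} = Σ_{n≥0} C(n+2, 2) u^n for |u|<1, with u = w/(1):
  c_n = C(n+2, 2) / (1)^(n+3).
  c_0 = 1/(1)^3 = 1.
  c_1 = 3/(1)^4 = 3.
  c_2 = 6/(1)^5 = 6.
The series is valid for |w/d| < 1, i.e. |z − z₀| < |d|.
Radius of convergence: R = |3 − z₀| = |1| = 1 (distance from z₀ to the singularity z = 3).

c_0 = 1, c_1 = 3, c_2 = 6; R = 1.


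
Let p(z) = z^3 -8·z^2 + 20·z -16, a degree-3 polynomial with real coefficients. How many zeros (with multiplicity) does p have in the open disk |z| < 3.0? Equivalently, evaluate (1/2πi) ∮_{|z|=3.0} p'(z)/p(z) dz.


The zeros of p are: 2, 4, 2.
Their magnitudes are: 2, 4, 2.
Zeros with |z| < R = 3.0: 2, 2.
Count = 2.
By the argument principle, (1/2πi) ∮_{|z|=R} p'(z)/p(z) dz equals exactly this count.

Number of zeros inside |z| < 3.0: 2.


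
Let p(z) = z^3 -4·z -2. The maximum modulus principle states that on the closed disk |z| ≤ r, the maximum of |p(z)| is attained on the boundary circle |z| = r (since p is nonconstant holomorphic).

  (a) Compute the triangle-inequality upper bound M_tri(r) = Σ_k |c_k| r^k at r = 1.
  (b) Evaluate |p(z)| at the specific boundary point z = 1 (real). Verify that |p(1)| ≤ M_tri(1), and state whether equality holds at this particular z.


Coefficients: c_0 = -2, c_1 = -4, c_2 = 0, c_3 = 1. Radius r = 1.
Part (a). Triangle bound: M_tri(r) = Σ_k |c_k| r^k
  = |-2|·1^0 + |-4|·1^1 + |0|·1^2 + |1|·1^3
  = 2 + 4 + 0 + 1 = 7.
This bounds M(r) := max_{|z|=r} |p(z)| from above; equality holds iff all terms c_k z^k can be made to align in phase at a single z on |z|=r.
Part (b). At z = 1 (real, on the circle |z| = r):
  p(1) = (-2)·1^0 + (-4)·1^1 + (0)·1^2 + (1)·1^3 = -5.
  |p(1)| = 5.
Check: |p(1)| = 5 ≤ 7 = M_tri(1). ✓ Equality does not hold at z = 1 (the coefficients have mixed signs, so the terms do not all align in phase there).

M_tri(1) = 7; |p(1)| = 5; equality at z=1: no.


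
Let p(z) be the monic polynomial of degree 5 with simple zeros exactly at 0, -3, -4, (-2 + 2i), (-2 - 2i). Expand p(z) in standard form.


The polynomial is p(z) = ∏_{α ∈ S} (z − α), where S = {0, -3, -4, (-2 + 2i), (-2 - 2i)}.
Expanding the product yields: p(z) = z^5 + 11·z^4 + 48·z^3 + 104·z^2 + 96·z.
Note conjugate pairs combine to real quadratics: (z − (-2+2i))(z − (-2−2i)) = z² + 4z + 8.
The resulting polynomial has degree 5 and real coefficients as required.

p(z) = z^5 + 11·z^4 + 48·z^3 + 104·z^2 + 96·z.


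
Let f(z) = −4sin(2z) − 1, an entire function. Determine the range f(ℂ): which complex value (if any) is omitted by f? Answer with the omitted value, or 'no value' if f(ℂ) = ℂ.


Little Picard bounds the complement of f(ℂ) to at most one point.
sin is entire and surjective onto ℂ: for every w ∈ ℂ, sin(ζ) = w has a solution ζ ∈ ℂ (e.g., via the complex inverse arcsin). With ζ = 2z this gives z = ζ/(2). Then -4·sin(2z) takes every value in -4·ℂ = ℂ, and adding -1 is a bijection of ℂ. So f is surjective and omits no value. (Note: only on the real line is sin bounded by [−1, 1].)

Omitted value: no value.


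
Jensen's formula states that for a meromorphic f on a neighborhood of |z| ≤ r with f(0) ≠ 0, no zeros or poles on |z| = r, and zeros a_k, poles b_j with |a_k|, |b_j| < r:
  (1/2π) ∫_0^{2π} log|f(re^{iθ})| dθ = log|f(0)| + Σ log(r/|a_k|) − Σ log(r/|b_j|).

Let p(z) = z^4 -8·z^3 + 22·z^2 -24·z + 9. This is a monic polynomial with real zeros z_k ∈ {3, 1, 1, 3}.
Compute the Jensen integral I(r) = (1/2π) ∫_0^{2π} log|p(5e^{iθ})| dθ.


Zeros: 1, 1, 3, 3; r = 5.
Inside |z| < r: 1, 1, 3, 3. Outside (|z| ≥ r): ∅.
p(0) = 9, so log|p(0)| = log(9) = 2.1972.
Apply Jensen: I(r) = log|p(0)| + Σ_k log(r/|z_k|), summed over zeros inside |z| < r.
  log(r/|z_k|) for z_k = 3: log(5/3) = 0.5108
  log(r/|z_k|) for z_k = 1: log(5/1) = 1.6094
  log(r/|z_k|) for z_k = 1: log(5/1) = 1.6094
  log(r/|z_k|) for z_k = 3: log(5/3) = 0.5108
Sum over inside zeros: 4.2405.
I(r) = log|p(0)| + (inside sum) = 2.1972 + 4.2405 = 6.4378.
Closed form (all zeros inside, monic): I(r) = n·log(r) = 4·log(5) = 6.4378. ✓

I(r) ≈ 6.4378.


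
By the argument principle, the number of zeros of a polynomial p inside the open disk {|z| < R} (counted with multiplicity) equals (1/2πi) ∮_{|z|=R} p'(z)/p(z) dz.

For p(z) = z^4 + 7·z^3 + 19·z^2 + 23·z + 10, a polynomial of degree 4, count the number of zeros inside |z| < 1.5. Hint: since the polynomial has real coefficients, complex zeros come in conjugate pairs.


The zeros of p are: (-2 + 1i), (-2 - 1i), -2, -1.
Their magnitudes are: 2.236, 2.236, 2, 1.
Zeros with |z| < R = 1.5: -1.
Count = 1.
By the argument principle, (1/2πi) ∮_{|z|=R} p'(z)/p(z) dz equals exactly this count.

Number of zeros inside |z| < 1.5: 1.


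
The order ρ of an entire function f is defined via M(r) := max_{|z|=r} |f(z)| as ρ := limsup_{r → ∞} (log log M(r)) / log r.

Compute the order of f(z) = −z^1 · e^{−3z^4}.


M(r) = max_{|z|=r} |-1|·|z|^1·|e^{−3z^4}| = 1·r^1 · e^{3r^4} (the factors attain their maxima compatibly on |z|=r). Then log M(r) = log 1 + 1·log r + 3r^4, dominated by the last term, so log log M(r) ~ 4·log r. The polynomial factor -1z^1 contributes only a log r term and does not affect the order. ρ = 4.
Therefore ρ = 4.

Order ρ = 4.


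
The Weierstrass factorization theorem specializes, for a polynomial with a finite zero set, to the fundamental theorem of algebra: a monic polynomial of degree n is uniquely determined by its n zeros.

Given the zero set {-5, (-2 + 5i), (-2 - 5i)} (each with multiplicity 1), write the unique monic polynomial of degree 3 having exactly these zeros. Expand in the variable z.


The polynomial is p(z) = ∏_{α ∈ S} (z − α), where S = {-5, (-2 + 5i), (-2 - 5i)}.
Expanding the product yields: p(z) = z^3 + 9·z^2 + 49·z + 145.
Note conjugate pairs combine to real quadratics: (z − (-2+5i))(z − (-2−5i)) = z² + 4z + 29.
The resulting polynomial has degree 3 and real coefficients as required.

p(z) = z^3 + 9·z^2 + 49·z + 145.


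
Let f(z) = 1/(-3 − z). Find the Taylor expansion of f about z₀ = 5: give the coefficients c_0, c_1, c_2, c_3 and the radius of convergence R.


Let w = z − z₀, so z = z₀ + w.
Then -3 − z = -3 − (z₀ + w) = (-3 − z₀) − w = -8 − w.
f(z) = 1/(-8 − w) = (1/(-8)) · 1/(1 − w/(-8)) = Σ_{n≥0} w^n / (-8)^(n+1).
So c_n = 1/(-8)^(n+1):
  c_0 = 1/(-8)^1 = -1/8.
  c_1 = 1/(-8)^2 = 1/64.
  c_2 = 1/(-8)^3 = -1/512.
  c_3 = 1/(-8)^4 = 1/4096.
The series is valid for |w/d| < 1, i.e. |z − z₀| < |d|.
Radius of convergence: R = |-3 − z₀| = |-8| = 8 (distance from z₀ to the singularity z = -3).

c_0 = -1/8, c_1 = 1/64, c_2 = -1/512, c_3 = 1/4096; R = 8.


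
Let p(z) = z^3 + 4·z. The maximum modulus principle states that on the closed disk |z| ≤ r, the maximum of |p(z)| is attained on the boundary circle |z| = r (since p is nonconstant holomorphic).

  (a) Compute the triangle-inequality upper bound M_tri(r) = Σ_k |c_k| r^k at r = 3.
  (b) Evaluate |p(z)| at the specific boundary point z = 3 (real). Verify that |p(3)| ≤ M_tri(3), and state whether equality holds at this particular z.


Coefficients: c_0 = 0, c_1 = 4, c_2 = 0, c_3 = 1. Radius r = 3.
Part (a). Triangle bound: M_tri(r) = Σ_k |c_k| r^k
  = |0|·3^0 + |4|·3^1 + |0|·3^2 + |1|·3^3
  = 0 + 12 + 0 + 27 = 39.
This bounds M(r) := max_{|z|=r} |p(z)| from above; equality holds iff all terms c_k z^k can be made to align in phase at a single z on |z|=r.
Part (b). At z = 3 (real, on the circle |z| = r):
  p(3) = (0)·3^0 + (4)·3^1 + (0)·3^2 + (1)·3^3 = 39.
  |p(3)| = 39.
Since all nonzero coefficients share the same sign, |p(3)| = 39 = M_tri(3); the triangle bound is attained at z = 3, so in fact M(r) = 39.

M_tri(3) = 39; |p(3)| = 39; equality at z=3: yes.


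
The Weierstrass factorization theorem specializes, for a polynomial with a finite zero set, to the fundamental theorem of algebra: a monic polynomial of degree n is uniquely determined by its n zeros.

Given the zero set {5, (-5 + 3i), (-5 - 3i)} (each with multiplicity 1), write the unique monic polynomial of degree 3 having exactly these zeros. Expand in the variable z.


The polynomial is p(z) = ∏_{α ∈ S} (z − α), where S = {5, (-5 + 3i), (-5 - 3i)}.
Expanding the product yields: p(z) = z^3 + 5·z^2 -16·z -170.
Note conjugate pairs combine to real quadratics: (z − (-5+3i))(z − (-5−3i)) = z² + 10z + 34.
The resulting polynomial has degree 3 and real coefficients as required.

p(z) = z^3 + 5·z^2 -16·z -170.


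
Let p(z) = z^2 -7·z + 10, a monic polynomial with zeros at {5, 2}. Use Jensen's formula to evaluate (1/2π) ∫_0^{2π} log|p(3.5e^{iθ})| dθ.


Zeros: 2, 5; r = 3.5.
Inside |z| < r: 2. Outside (|z| ≥ r): 5.
p(0) = 10, so log|p(0)| = log(10) = 2.3026.
Apply Jensen: I(r) = log|p(0)| + Σ_k log(r/|z_k|), summed over zeros inside |z| < r.
  log(r/|z_k|) for z_k = 2: log(3.5/2) = 0.5596
  Outside zeros (5) contribute nothing to the Jensen sum.
Sum over inside zeros: 0.5596.
I(r) = log|p(0)| + (inside sum) = 2.3026 + 0.5596 = 2.8622.
Note: since some zeros are outside |z| ≤ r, the simplified n·log(r) form does NOT apply — only the inside zeros contribute.

I(r) ≈ 2.8622.


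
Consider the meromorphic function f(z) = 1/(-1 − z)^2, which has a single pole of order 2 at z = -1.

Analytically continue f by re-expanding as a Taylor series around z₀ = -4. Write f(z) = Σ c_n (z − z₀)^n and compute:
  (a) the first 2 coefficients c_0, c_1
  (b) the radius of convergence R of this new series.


Let w = z − z₀, so z = z₀ + w.
Then -1 − z = -1 − (z₀ + w) = (-1 − z₀) − w = 3 − w.
f(z) = 1/(3 − w)^2 = (1/(3)^2) · (1 − w/(3))^{−2}.
By the binomial series (1−u)^{−2} = Σ_{n≥0} C(n+1, 1) u^n for |u|<1, with u = w/(3):
  c_n = C(n+1, 1) / (3)^(n+2).
  c_0 = 1/(3)^2 = 1/9.
  c_1 = 2/(3)^3 = 2/27.
The series is valid for |w/d| < 1, i.e. |z − z₀| < |d|.
Radius of convergence: R = |-1 − z₀| = |3| = 3 (distance from z₀ to the singularity z = -1).

c_0 = 1/9, c_1 = 2/27; R = 3.


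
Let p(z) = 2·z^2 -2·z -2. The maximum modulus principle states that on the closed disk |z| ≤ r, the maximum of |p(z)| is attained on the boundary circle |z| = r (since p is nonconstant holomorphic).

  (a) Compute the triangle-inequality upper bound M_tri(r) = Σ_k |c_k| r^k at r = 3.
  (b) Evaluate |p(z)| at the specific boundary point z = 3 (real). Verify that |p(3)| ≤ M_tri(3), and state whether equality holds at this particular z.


Coefficients: c_0 = -2, c_1 = -2, c_2 = 2. Radius r = 3.
Part (a). Triangle bound: M_tri(r) = Σ_k |c_k| r^k
  = |-2|·3^0 + |-2|·3^1 + |2|·3^2
  = 2 + 6 + 18 = 26.
This bounds M(r) := max_{|z|=r} |p(z)| from above; equality holds iff all terms c_k z^k can be made to align in phase at a single z on |z|=r.
Part (b). At z = 3 (real, on the circle |z| = r):
  p(3) = (-2)·3^0 + (-2)·3^1 + (2)·3^2 = 10.
  |p(3)| = 10.
Check: |p(3)| = 10 ≤ 26 = M_tri(3). ✓ Equality does not hold at z = 3 (the coefficients have mixed signs, so the terms do not all align in phase there).

M_tri(3) = 26; |p(3)| = 10; equality at z=3: no.


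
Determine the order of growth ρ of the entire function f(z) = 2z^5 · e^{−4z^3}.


M(r) = max_{|z|=r} |2|·|z|^5·|e^{−4z^3}| = 2·r^5 · e^{4r^3} (the factors attain their maxima compatibly on |z|=r). Then log M(r) = log 2 + 5·log r + 4r^3, dominated by the last term, so log log M(r) ~ 3·log r. The polynomial factor 2z^5 contributes only a log r term and does not affect the order. ρ = 3.
Therefore ρ = 3.

Order ρ = 3.


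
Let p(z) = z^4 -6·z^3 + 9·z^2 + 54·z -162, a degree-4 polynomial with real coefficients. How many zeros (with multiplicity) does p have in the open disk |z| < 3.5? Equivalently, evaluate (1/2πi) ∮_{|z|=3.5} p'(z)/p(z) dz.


The zeros of p are: (3 + 3i), (3 - 3i), 3, -3.
Their magnitudes are: 4.243, 4.243, 3, 3.
Zeros with |z| < R = 3.5: 3, -3.
Count = 2.
By the argument principle, (1/2πi) ∮_{|z|=R} p'(z)/p(z) dz equals exactly this count.

Number of zeros inside |z| < 3.5: 2.


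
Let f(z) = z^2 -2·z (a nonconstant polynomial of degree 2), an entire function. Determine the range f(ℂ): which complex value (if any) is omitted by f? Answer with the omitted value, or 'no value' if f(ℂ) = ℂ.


Little Picard bounds the complement of f(ℂ) to at most one point.
For every w ∈ ℂ, the equation p(z) − w = 0 is a nonconstant polynomial in z and hence has at least one root by the fundamental theorem of algebra. So p is surjective onto ℂ, omitting no value.

Omitted value: no value.


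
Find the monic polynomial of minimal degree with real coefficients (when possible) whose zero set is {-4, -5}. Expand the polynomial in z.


The polynomial is p(z) = ∏_{α ∈ S} (z − α), where S = {-4, -5}.
Expanding the product yields: p(z) = z^2 + 9·z + 20.
The resulting polynomial has degree 2 and real coefficients as required.

p(z) = z^2 + 9·z + 20.


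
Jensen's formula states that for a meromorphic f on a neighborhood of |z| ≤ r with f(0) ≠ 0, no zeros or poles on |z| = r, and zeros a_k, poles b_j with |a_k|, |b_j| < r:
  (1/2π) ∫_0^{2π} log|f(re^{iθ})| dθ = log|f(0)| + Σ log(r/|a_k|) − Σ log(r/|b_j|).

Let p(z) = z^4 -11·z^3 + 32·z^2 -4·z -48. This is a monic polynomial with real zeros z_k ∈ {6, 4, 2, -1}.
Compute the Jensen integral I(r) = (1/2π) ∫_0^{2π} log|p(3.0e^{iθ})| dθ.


Zeros: -1, 2, 4, 6; r = 3.0.
Inside |z| < r: -1, 2. Outside (|z| ≥ r): 4, 6.
p(0) = -48, so log|p(0)| = log(48) = 3.8712.
Apply Jensen: I(r) = log|p(0)| + Σ_k log(r/|z_k|), summed over zeros inside |z| < r.
  log(r/|z_k|) for z_k = 2: log(3.0/2) = 0.4055
  log(r/|z_k|) for z_k = -1: log(3.0/1) = 1.0986
  Outside zeros (4, 6) contribute nothing to the Jensen sum.
Sum over inside zeros: 1.5041.
I(r) = log|p(0)| + (inside sum) = 3.8712 + 1.5041 = 5.3753.
Note: since some zeros are outside |z| ≤ r, the simplified n·log(r) form does NOT apply — only the inside zeros contribute.

I(r) ≈ 5.3753.


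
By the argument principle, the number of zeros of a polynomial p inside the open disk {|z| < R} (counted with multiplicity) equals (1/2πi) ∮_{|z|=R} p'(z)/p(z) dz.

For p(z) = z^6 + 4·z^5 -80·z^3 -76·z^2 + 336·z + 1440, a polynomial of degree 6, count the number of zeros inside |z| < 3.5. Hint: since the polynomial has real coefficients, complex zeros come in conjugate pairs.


The zeros of p are: (-2 + 2i), (-2 - 2i), (3 + 1i), (3 - 1i), (-3 + 3i), (-3 - 3i).
Their magnitudes are: 2.828, 2.828, 3.162, 3.162, 4.243, 4.243.
Zeros with |z| < R = 3.5: (-2 + 2i), (-2 - 2i), (3 + 1i), (3 - 1i).
Count = 4.
By the argument principle, (1/2πi) ∮_{|z|=R} p'(z)/p(z) dz equals exactly this count.

Number of zeros inside |z| < 3.5: 4.


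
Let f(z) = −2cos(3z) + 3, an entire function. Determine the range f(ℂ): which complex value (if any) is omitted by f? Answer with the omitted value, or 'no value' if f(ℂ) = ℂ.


Little Picard bounds the complement of f(ℂ) to at most one point.
cos is entire and surjective onto ℂ: for every w ∈ ℂ, cos(ζ) = w has a solution ζ ∈ ℂ (e.g., via the complex inverse arccos). With ζ = 3z this gives z = ζ/(3). Then -2·cos(3z) takes every value in -2·ℂ = ℂ, and adding 3 is a bijection of ℂ. So f is surjective and omits no value. (Note: only on the real line is cos bounded by [−1, 1].)

Omitted value: no value.


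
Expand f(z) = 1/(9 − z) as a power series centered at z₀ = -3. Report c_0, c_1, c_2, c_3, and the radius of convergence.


Let w = z − z₀, so z = z₀ + w.
Then 9 − z = 9 − (z₀ + w) = (9 − z₀) − w = 12 − w.
f(z) = 1/(12 − w) = (1/(12)) · 1/(1 − w/(12)) = Σ_{n≥0} w^n / (12)^(n+1).
So c_n = 1/(12)^(n+1):
  c_0 = 1/(12)^1 = 1/12.
  c_1 = 1/(12)^2 = 1/144.
  c_2 = 1/(12)^3 = 1/1728.
  c_3 = 1/(12)^4 = 1/20736.
The series is valid for |w/d| < 1, i.e. |z − z₀| < |d|.
Radius of convergence: R = |9 − z₀| = |12| = 12 (distance from z₀ to the singularity z = 9).

c_0 = 1/12, c_1 = 1/144, c_2 = 1/1728, c_3 = 1/20736; R = 12.


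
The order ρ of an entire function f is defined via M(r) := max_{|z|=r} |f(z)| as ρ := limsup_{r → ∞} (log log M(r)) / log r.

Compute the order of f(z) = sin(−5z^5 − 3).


Write sin(w) = (e^{iw} ± e^{−iw})/(2 or 2i), so |sin(w)| ≤ e^{|w|}. With w = −5z^5 − 3, |w| ≤ 5r^5 + 3 on |z|=r, giving M(r) ≤ e^{5r^5 + 3} and ρ ≤ 5. For the lower bound, choose z on |z|=r with -5z^5 purely imaginary of modulus 5r^5; then |sin(−5z^5 − 3)| grows like e^{5r^5}/2, so ρ ≥ 5. Hence ρ = 5.
Therefore ρ = 5.

Order ρ = 5.


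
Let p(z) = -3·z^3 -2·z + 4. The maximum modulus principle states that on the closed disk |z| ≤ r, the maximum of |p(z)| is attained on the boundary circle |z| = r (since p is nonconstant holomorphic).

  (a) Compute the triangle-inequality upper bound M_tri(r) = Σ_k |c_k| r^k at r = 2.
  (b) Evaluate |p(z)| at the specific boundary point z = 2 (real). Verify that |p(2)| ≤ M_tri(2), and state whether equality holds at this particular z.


Coefficients: c_0 = 4, c_1 = -2, c_2 = 0, c_3 = -3. Radius r = 2.
Part (a). Triangle bound: M_tri(r) = Σ_k |c_k| r^k
  = |4|·2^0 + |-2|·2^1 + |0|·2^2 + |-3|·2^3
  = 4 + 4 + 0 + 24 = 32.
This bounds M(r) := max_{|z|=r} |p(z)| from above; equality holds iff all terms c_k z^k can be made to align in phase at a single z on |z|=r.
Part (b). At z = 2 (real, on the circle |z| = r):
  p(2) = (4)·2^0 + (-2)·2^1 + (0)·2^2 + (-3)·2^3 = -24.
  |p(2)| = 24.
Check: |p(2)| = 24 ≤ 32 = M_tri(2). ✓ Equality does not hold at z = 2 (the coefficients have mixed signs, so the terms do not all align in phase there).

M_tri(2) = 32; |p(2)| = 24; equality at z=2: no.
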